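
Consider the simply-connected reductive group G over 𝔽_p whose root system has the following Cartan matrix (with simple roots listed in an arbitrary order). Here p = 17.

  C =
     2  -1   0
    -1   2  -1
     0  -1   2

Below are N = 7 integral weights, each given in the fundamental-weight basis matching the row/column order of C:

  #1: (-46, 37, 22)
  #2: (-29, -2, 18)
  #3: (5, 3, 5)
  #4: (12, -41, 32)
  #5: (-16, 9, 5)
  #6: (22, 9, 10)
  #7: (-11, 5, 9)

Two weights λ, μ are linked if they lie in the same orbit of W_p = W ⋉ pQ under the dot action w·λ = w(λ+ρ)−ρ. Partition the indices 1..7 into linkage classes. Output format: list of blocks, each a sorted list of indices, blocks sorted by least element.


C ↔ A_3 under row/col permutation; |W(A_3)| = 24.

λ_j+ρ reflected into Ā_17 (⟨·,θ^∨⟩≤17); 3-tuples as given:

  1: (6, 4, 6);  2: (10, 5, 1);  3: (6, 4, 6);  4: (6, 4, 6);  5: (10, 5, 1);  6: (6, 4, 6);  7: (6, 4, 6)

The 7 indices split into 2 linkage classes (same alcove rep ⇔ same W_17-dot-orbit):

[[1, 3, 4, 6, 7], [2, 5]]


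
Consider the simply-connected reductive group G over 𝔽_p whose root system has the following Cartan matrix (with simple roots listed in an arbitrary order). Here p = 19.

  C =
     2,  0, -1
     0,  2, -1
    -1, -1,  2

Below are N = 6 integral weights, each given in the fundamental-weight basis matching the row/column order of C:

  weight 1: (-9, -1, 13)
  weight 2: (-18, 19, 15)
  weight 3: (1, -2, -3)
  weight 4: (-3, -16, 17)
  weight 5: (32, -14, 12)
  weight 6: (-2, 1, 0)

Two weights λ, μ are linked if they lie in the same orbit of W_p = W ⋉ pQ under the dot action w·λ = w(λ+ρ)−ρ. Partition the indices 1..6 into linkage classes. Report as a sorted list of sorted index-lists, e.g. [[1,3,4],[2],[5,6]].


Root system A_3: the 3×3 matrix C matches after relabeling.

Each λ_j+ρ reduced to Ā_19; 3-tuples below use C's row order:

  λ_1+ρ ↦ (8, 0, 6);  λ_2+ρ ↦ (1, 2, 0);  λ_3+ρ ↦ (1, 2, 0);  λ_4+ρ ↦ (2, 15, 1);  λ_5+ρ ↦ (8, 0, 6);  λ_6+ρ ↦ (1, 2, 0)

These 6 weights hit 3 W_19-dot-orbits; sizes (2, 3, 1):

[[1, 5], [2, 3, 6], [4]]


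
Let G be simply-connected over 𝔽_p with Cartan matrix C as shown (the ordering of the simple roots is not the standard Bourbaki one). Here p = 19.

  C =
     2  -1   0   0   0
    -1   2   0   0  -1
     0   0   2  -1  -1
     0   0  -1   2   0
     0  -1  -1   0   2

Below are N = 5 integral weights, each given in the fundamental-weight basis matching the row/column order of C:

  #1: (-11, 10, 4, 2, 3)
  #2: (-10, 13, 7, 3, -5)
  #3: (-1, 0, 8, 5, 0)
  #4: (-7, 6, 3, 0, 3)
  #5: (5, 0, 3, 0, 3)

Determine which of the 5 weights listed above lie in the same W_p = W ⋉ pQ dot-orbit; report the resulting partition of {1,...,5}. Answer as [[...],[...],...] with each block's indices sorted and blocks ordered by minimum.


Type A_5, rank 5, |W|=720; reorder rows/cols to standard.

Each λ_j+ρ reduced to Ā_19; 5-tuples below use C's row order:

    λ_1 → (6, 1, 4, 1, 4)
    λ_2 → (6, 1, 4, 1, 4)
    λ_3 → (0, 1, 9, 6, 1)
    λ_4 → (6, 1, 4, 1, 4)
    λ_5 → (6, 1, 4, 1, 4)

The 5 indices split into 2 linkage classes (same alcove rep ⇔ same W_19-dot-orbit):

[[1, 2, 4, 5], [3]]


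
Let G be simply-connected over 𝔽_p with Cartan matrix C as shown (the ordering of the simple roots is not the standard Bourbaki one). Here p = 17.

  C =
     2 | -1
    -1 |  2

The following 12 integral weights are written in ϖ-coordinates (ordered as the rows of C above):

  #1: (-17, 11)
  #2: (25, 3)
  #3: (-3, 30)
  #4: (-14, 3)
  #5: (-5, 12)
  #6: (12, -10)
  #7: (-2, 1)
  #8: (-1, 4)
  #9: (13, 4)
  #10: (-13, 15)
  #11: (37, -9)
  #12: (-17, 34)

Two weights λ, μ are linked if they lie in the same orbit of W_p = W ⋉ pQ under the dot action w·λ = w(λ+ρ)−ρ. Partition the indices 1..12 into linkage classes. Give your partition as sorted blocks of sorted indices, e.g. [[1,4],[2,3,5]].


Root system A_2: the 2×2 matrix C matches after relabeling.

Folding the 12 weights λ_j+ρ into Ā_17 (reps in the given 2-coord order):

  1: (12, 4) · 2: (4, 9) · 3: (12, 3) · 4: (4, 9) · 5: (4, 9) · 6: (4, 9) · 7: (1, 1) · 8: (0, 5) · 9: (12, 3) · 10: (12, 4) · 11: (4, 9) · 12: (1, 1)

5 distinct reps among the 12 weights ⇒ 5 W_17-linkage classes:

[[1, 10], [2, 4, 5, 6, 11], [3, 9], [7, 12], [8]]


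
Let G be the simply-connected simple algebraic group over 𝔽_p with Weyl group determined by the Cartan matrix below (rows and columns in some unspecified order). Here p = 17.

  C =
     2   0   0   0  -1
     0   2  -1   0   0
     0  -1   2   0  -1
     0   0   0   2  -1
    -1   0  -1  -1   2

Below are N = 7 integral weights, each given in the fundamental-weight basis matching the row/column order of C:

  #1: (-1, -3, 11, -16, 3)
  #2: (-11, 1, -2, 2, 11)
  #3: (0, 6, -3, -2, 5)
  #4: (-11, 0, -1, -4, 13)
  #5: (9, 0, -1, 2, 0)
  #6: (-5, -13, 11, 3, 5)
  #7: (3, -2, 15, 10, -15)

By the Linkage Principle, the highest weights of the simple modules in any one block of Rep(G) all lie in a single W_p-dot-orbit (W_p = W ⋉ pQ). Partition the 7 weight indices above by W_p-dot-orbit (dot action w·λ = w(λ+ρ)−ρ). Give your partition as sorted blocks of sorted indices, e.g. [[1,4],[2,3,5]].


C ↔ D_5 under row/col permutation; |W(D_5)| = 1920.

Folding the 7 weights λ_j+ρ into Ā_17 (reps in the given 5-coord order):

  λ_1+ρ ↦ (10, 1, 0, 3, 1)
  λ_2+ρ ↦ (10, 1, 0, 3, 1)
  λ_3+ρ ↦ (1, 5, 2, 1, 3)
  λ_4+ρ ↦ (10, 1, 0, 3, 1)
  λ_5+ρ ↦ (10, 1, 0, 3, 1)
  λ_6+ρ ↦ (1, 5, 2, 1, 3)
  λ_7+ρ ↦ (10, 1, 0, 3, 1)

These 7 weights hit 2 W_17-dot-orbits; sizes (5, 2):

[[1, 2, 4, 5, 7], [3, 6]]


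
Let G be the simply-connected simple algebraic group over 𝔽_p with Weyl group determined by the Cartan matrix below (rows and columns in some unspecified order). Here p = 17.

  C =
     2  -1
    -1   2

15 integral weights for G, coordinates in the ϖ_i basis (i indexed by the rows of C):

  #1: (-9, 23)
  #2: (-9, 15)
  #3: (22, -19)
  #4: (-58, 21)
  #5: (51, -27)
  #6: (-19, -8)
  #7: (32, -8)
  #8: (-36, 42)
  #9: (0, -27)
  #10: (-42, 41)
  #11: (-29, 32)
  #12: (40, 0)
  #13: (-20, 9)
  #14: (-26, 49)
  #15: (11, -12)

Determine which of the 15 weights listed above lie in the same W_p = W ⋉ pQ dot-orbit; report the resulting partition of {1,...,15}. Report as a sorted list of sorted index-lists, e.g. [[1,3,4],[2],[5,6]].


Type A_2, rank 2, |W|=6; reorder rows/cols to standard.

W_17-reps of the 15 weights in Ā_17 (same 2-coord order as C):

  λ_1 → (1, 9)
  λ_2 → (8, 8)
  λ_3 → (1, 11)
  λ_4 → (1, 11)
  λ_5 → (8, 8)
  λ_6 → (1, 9)
  λ_7 → (1, 9)
  λ_8 → (8, 8)
  λ_9 → (8, 8)
  λ_10 → (1, 9)
  λ_11 → (1, 11)
  λ_12 → (1, 9)
  λ_13 → (8, 7)
  λ_14 → (8, 8)
  λ_15 → (1, 11)

Linkage partition of the 15 weights (4 classes, p=17):

[[1, 6, 7, 10, 12], [2, 5, 8, 9, 14], [3, 4, 11, 15], [13]]


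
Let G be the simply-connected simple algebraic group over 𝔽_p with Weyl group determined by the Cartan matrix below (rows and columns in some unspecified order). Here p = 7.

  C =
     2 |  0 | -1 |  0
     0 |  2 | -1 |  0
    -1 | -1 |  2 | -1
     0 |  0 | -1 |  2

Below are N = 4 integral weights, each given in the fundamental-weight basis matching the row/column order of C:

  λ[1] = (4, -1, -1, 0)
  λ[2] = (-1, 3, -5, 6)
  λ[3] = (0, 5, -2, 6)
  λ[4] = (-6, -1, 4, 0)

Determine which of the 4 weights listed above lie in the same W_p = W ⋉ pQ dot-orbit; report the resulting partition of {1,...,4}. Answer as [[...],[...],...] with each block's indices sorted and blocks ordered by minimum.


Dynkin diagram of C (from the 6 off-diagonal −1 entries): D_4.

Ā_7 reps of the 4 weights (D_4, coords as presented):

  λ_1+ρ ↦ (5, 0, 0, 1) · λ_2+ρ ↦ (4, 0, 0, 3) · λ_3+ρ ↦ (5, 0, 0, 1) · λ_4+ρ ↦ (5, 0, 0, 1)

The 4 indices split into 2 linkage classes (same alcove rep ⇔ same W_7-dot-orbit):

[[1, 3, 4], [2]]


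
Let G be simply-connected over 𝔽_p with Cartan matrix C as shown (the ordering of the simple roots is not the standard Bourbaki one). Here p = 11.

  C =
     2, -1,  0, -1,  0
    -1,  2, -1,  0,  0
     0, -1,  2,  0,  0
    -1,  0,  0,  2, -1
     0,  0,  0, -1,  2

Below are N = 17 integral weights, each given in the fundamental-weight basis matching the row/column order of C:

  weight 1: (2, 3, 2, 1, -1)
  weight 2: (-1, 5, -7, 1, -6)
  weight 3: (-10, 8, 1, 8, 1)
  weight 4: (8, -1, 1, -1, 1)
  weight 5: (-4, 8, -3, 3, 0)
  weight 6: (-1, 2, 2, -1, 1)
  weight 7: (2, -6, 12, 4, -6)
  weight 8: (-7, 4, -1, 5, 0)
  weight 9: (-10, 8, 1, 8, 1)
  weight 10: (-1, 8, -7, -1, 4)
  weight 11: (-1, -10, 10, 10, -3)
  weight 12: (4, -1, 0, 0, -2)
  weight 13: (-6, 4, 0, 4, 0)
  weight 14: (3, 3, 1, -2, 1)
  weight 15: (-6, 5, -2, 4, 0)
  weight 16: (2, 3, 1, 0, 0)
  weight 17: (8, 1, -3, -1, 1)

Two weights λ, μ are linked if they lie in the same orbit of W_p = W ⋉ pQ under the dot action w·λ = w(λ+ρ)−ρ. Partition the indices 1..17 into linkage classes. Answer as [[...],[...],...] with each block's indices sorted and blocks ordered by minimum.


Cartan matrix: type A_5 (|W|=720); un-permuting the 5 rows.

λ_j+ρ reflected into Ā_11 (⟨·,θ^∨⟩≤11); 5-tuples as given:

  1: (3, 4, 2, 1, 1);  2: (0, 3, 3, 0, 2);  3: (9, 0, 0, 0, 0);  4: (9, 0, 0, 0, 0);  5: (3, 4, 2, 1, 1);  6: (0, 3, 3, 0, 2);  7: (0, 3, 3, 0, 2);  8: (5, 0, 1, 0, 1);  9: (9, 0, 0, 0, 0);  10: (0, 3, 3, 0, 2);  11: (9, 0, 0, 0, 0);  12: (5, 0, 1, 0, 1);  13: (5, 0, 1, 0, 1);  14: (3, 4, 2, 1, 1);  15: (5, 0, 1, 0, 1);  16: (3, 4, 2, 1, 1);  17: (9, 0, 0, 0, 0)

Partition of {1..17} into 4 W_11-dot-orbits:

[[1, 5, 14, 16], [2, 6, 7, 10], [3, 4, 9, 11, 17], [8, 12, 13, 15]]


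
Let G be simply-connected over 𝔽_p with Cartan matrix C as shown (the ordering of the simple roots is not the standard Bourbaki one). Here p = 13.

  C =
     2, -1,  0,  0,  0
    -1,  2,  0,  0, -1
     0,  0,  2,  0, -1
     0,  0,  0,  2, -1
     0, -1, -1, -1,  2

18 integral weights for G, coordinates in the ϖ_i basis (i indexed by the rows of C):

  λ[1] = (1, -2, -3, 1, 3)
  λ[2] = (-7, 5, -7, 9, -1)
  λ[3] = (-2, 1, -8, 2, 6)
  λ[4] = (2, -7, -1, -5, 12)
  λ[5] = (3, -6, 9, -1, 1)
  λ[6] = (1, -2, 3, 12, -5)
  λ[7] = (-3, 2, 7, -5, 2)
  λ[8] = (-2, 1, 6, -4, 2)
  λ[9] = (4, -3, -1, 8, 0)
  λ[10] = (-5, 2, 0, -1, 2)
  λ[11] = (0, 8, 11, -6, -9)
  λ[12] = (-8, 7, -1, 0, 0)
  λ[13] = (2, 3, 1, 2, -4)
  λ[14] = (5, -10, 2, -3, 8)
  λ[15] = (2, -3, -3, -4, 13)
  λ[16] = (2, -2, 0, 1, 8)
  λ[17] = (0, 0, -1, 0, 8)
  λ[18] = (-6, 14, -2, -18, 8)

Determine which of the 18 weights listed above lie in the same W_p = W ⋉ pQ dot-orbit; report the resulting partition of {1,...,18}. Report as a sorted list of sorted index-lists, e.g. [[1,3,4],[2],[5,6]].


Root system D_5: the 5×5 matrix C matches after relabeling.

Each λ_j+ρ reduced to Ā_13; 5-tuples below use C's row order:

  1: (1, 1, 2, 2, 1)
  2: (0, 3, 0, 4, 0)
  3: (1, 1, 7, 3, 0)
  4: (0, 3, 0, 4, 0)
  5: (1, 1, 7, 3, 0)
  6: (3, 0, 1, 8, 0)
  7: (1, 1, 7, 3, 0)
  8: (1, 1, 7, 3, 0)
  9: (3, 0, 1, 8, 0)
  10: (3, 1, 1, 0, 2)
  11: (3, 0, 1, 8, 0)
  12: (7, 1, 0, 1, 1)
  13: (3, 1, 1, 0, 2)
  14: (3, 1, 1, 0, 2)
  15: (7, 1, 0, 1, 1)
  16: (7, 1, 0, 1, 1)
  17: (7, 1, 0, 1, 1)
  18: (1, 1, 2, 2, 1)

These 18 weights hit 6 W_13-dot-orbits; sizes (2, 2, 4, 3, 3, 4):

[[1, 18], [2, 4], [3, 5, 7, 8], [6, 9, 11], [10, 13, 14], [12, 15, 16, 17]]


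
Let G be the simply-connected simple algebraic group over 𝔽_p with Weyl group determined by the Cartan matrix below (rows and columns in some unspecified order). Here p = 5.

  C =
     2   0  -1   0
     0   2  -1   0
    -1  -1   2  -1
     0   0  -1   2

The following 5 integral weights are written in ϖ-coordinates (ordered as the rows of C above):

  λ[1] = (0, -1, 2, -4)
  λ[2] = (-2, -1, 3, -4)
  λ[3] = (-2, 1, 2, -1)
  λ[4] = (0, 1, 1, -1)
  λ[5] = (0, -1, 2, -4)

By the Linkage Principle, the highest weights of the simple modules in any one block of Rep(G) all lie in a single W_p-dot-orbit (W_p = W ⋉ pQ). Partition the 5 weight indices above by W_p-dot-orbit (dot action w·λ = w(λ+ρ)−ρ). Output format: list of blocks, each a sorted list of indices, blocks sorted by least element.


Dynkin diagram of C (from the 6 off-diagonal −1 entries): D_4.

Folding the 5 weights λ_j+ρ into Ā_5 (reps in the given 4-coord order):

    1: (1, 0, 0, 3)
    2: (1, 0, 0, 3)
    3: (1, 2, 0, 0)
    4: (1, 2, 0, 0)
    5: (1, 0, 0, 3)

Grouping the 5 weights by Ā_5-representative: 2 linkage classes.

[[1, 2, 5], [3, 4]]


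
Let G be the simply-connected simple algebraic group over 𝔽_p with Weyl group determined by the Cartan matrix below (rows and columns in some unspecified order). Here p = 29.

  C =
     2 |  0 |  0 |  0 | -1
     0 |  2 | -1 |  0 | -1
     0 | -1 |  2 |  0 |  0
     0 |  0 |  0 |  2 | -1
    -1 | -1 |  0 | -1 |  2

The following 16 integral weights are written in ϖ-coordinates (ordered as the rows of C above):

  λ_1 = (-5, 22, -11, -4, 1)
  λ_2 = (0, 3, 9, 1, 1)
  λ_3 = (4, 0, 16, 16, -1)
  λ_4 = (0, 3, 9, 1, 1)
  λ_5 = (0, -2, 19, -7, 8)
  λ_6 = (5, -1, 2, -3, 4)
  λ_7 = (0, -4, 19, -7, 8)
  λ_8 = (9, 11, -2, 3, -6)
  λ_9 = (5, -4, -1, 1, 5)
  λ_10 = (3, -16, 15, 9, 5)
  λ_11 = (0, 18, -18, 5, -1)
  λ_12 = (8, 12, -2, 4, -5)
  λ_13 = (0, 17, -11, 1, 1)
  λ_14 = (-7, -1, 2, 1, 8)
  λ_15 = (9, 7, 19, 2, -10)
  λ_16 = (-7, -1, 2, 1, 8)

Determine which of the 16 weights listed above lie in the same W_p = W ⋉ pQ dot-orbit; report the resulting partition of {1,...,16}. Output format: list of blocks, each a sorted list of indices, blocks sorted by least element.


Dynkin diagram of C (from the 8 off-diagonal −1 entries): D_5.

Folding the 16 weights λ_j+ρ into Ā_29 (reps in the given 5-coord order):

  λ_1+ρ ↦ (1, 4, 10, 2, 2);  λ_2+ρ ↦ (1, 4, 10, 2, 2);  λ_3+ρ ↦ (6, 0, 6, 6, 5);  λ_4+ρ ↦ (1, 4, 10, 2, 2);  λ_5+ρ ↦ (1, 2, 17, 6, 0);  λ_6+ρ ↦ (6, 0, 3, 2, 3);  λ_7+ρ ↦ (1, 2, 17, 6, 0);  λ_8+ρ ↦ (5, 6, 1, 1, 4);  λ_9+ρ ↦ (6, 0, 3, 2, 3);  λ_10+ρ ↦ (5, 6, 1, 1, 4);  λ_11+ρ ↦ (1, 2, 17, 6, 0);  λ_12+ρ ↦ (5, 6, 1, 1, 4);  λ_13+ρ ↦ (1, 4, 10, 2, 2);  λ_14+ρ ↦ (6, 0, 3, 2, 3);  λ_15+ρ ↦ (1, 2, 17, 6, 0);  λ_16+ρ ↦ (6, 0, 3, 2, 3)

The 16 indices split into 5 linkage classes (same alcove rep ⇔ same W_29-dot-orbit):

[[1, 2, 4, 13], [3], [5, 7, 11, 15], [6, 9, 14, 16], [8, 10, 12]]


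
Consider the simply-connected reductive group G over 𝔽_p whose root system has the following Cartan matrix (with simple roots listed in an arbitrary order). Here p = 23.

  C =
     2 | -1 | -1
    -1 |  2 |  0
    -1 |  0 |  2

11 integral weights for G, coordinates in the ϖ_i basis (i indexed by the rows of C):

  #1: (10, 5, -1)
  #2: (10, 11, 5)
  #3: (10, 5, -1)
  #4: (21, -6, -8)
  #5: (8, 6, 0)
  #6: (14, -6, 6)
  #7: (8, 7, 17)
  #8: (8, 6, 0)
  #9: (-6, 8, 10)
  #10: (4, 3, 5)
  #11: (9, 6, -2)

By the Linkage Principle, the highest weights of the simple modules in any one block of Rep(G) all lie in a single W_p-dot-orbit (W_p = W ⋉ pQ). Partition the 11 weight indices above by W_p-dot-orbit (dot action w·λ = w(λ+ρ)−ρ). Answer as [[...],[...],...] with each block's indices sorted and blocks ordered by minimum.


A_3 Cartan matrix, 3 simple roots permuted; ρ=(1,1,1).

Ā_23 reps of the 11 weights (A_3, coords as presented):

    λ_1+ρ ↦ (11, 6, 0)
    λ_2+ρ ↦ (11, 6, 0)
    λ_3+ρ ↦ (11, 6, 0)
    λ_4+ρ ↦ (10, 5, 7)
    λ_5+ρ ↦ (9, 7, 1)
    λ_6+ρ ↦ (10, 5, 7)
    λ_7+ρ ↦ (5, 4, 6)
    λ_8+ρ ↦ (9, 7, 1)
    λ_9+ρ ↦ (5, 4, 6)
    λ_10+ρ ↦ (5, 4, 6)
    λ_11+ρ ↦ (9, 7, 1)

4 distinct reps among the 11 weights ⇒ 4 W_23-linkage classes:

[[1, 2, 3], [4, 6], [5, 8, 11], [7, 9, 10]]


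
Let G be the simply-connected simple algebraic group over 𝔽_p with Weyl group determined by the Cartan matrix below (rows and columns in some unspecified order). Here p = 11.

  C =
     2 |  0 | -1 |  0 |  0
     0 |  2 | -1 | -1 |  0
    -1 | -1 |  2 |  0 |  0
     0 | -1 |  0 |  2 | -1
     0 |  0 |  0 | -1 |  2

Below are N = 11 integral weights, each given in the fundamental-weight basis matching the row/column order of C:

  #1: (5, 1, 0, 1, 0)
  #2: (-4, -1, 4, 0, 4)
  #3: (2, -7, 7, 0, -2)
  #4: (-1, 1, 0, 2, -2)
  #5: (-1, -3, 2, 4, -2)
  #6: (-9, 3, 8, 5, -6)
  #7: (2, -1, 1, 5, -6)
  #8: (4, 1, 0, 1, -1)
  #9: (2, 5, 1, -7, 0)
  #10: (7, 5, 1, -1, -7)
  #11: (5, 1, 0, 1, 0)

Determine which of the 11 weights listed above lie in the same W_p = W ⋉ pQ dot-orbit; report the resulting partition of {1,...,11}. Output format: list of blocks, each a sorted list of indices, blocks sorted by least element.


A_5 Cartan matrix, 5 simple roots permuted; ρ=(1,1,1,1,1).

Each λ_j+ρ reduced to Ā_11; 5-tuples below use C's row order:

    λ_1 → (5, 2, 1, 2, 0)
    λ_2 → (3, 0, 2, 1, 5)
    λ_3 → (3, 0, 2, 1, 5)
    λ_4 → (0, 2, 1, 2, 1)
    λ_5 → (0, 2, 1, 2, 1)
    λ_6 → (0, 2, 1, 2, 1)
    λ_7 → (3, 0, 2, 1, 5)
    λ_8 → (5, 2, 1, 2, 0)
    λ_9 → (3, 0, 2, 1, 5)
    λ_10 → (3, 0, 2, 1, 5)
    λ_11 → (5, 2, 1, 2, 0)

These 11 weights hit 3 W_11-dot-orbits; sizes (3, 5, 3):

[[1, 8, 11], [2, 3, 7, 9, 10], [4, 5, 6]]


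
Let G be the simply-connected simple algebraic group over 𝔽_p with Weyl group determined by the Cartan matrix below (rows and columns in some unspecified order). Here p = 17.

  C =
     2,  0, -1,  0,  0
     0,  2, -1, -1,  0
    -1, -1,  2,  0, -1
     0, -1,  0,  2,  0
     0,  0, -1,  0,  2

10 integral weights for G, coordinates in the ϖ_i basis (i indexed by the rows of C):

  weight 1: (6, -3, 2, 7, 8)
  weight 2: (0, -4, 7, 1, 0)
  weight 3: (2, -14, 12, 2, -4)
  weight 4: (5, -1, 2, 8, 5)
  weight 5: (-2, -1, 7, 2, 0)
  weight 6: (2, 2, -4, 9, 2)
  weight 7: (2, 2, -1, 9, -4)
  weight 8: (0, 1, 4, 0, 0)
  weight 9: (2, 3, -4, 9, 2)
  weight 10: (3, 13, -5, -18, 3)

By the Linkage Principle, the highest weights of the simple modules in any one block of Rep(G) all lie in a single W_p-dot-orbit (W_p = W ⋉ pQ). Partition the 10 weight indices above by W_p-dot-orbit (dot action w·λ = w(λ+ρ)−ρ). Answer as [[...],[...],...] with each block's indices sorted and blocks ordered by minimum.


Type D_5, rank 5, |W|=1920; reorder rows/cols to standard.

Each λ_j+ρ reduced to Ā_17; 5-tuples below use C's row order:

  [1] (1, 2, 5, 1, 1) · [2] (1, 2, 5, 1, 1) · [3] (0, 0, 3, 10, 0) · [4] (1, 2, 5, 1, 1) · [5] (1, 2, 5, 1, 1) · [6] (0, 0, 3, 10, 0) · [7] (0, 0, 3, 10, 0) · [8] (1, 2, 5, 1, 1) · [9] (0, 0, 3, 10, 0) · [10] (0, 0, 3, 10, 0)

2 distinct reps among the 10 weights ⇒ 2 W_17-linkage classes:

[[1, 2, 4, 5, 8], [3, 6, 7, 9, 10]]


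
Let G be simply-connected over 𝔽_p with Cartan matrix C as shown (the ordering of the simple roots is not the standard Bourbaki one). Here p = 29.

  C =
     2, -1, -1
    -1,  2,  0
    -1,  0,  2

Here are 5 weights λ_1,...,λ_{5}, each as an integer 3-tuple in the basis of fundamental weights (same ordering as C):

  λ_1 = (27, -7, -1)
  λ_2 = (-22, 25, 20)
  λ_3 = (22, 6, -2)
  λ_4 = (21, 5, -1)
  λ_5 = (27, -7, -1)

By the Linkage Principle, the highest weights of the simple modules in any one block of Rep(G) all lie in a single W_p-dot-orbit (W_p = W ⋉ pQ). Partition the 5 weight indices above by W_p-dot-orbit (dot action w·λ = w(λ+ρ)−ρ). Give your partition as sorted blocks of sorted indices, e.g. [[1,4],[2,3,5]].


A_3 Cartan matrix, 3 simple roots permuted; ρ=(1,1,1).

Ā_29 reps of the 5 weights (A_3, coords as presented):

    λ_1 → (22, 6, 0)
    λ_2 → (21, 5, 0)
    λ_3 → (22, 6, 0)
    λ_4 → (22, 6, 0)
    λ_5 → (22, 6, 0)

2 distinct reps among the 5 weights ⇒ 2 W_29-linkage classes:

[[1, 3, 4, 5], [2]]


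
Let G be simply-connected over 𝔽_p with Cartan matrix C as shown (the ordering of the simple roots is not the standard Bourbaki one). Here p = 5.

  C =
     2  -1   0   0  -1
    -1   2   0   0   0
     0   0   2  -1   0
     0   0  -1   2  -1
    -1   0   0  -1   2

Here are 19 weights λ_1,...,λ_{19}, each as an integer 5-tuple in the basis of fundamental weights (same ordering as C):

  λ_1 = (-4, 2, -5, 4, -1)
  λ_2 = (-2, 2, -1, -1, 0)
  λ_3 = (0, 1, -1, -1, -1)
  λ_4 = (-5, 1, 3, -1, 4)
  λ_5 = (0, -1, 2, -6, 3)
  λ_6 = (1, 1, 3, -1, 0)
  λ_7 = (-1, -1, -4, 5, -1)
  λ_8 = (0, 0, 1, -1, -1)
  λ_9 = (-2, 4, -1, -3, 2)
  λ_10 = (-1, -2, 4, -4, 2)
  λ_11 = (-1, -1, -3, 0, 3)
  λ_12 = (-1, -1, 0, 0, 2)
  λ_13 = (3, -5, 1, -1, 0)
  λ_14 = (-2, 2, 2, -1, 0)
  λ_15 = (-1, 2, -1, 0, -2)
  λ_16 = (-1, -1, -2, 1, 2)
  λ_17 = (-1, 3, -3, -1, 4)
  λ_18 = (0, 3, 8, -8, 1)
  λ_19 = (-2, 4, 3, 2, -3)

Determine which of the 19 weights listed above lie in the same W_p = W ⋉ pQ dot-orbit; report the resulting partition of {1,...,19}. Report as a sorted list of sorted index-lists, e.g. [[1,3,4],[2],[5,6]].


Dynkin diagram of C (from the 8 off-diagonal −1 entries): A_5.

Ā_5 reps of the 19 weights (A_5, coords as presented):

  λ_1+ρ ↦ (0, 0, 2, 2, 1) · λ_2+ρ ↦ (1, 2, 0, 0, 0) · λ_3+ρ ↦ (1, 2, 0, 0, 0) · λ_4+ρ ↦ (0, 2, 0, 0, 1) · λ_5+ρ ↦ (0, 0, 2, 2, 1) · λ_6+ρ ↦ (0, 2, 0, 0, 1) · λ_7+ρ ↦ (0, 0, 2, 2, 1) · λ_8+ρ ↦ (1, 1, 2, 0, 0) · λ_9+ρ ↦ (1, 2, 0, 0, 0) · λ_10+ρ ↦ (0, 0, 2, 2, 1) · λ_11+ρ ↦ (0, 0, 1, 1, 3) · λ_12+ρ ↦ (0, 0, 1, 1, 3) · λ_13+ρ ↦ (0, 2, 0, 0, 1) · λ_14+ρ ↦ (1, 1, 2, 0, 0) · λ_15+ρ ↦ (1, 2, 0, 0, 0) · λ_16+ρ ↦ (0, 0, 1, 1, 3) · λ_17+ρ ↦ (0, 0, 2, 2, 1) · λ_18+ρ ↦ (0, 2, 0, 0, 1) · λ_19+ρ ↦ (0, 2, 0, 0, 1)

5 distinct reps among the 19 weights ⇒ 5 W_5-linkage classes:

[[1, 5, 7, 10, 17], [2, 3, 9, 15], [4, 6, 13, 18, 19], [8, 14], [11, 12, 16]]


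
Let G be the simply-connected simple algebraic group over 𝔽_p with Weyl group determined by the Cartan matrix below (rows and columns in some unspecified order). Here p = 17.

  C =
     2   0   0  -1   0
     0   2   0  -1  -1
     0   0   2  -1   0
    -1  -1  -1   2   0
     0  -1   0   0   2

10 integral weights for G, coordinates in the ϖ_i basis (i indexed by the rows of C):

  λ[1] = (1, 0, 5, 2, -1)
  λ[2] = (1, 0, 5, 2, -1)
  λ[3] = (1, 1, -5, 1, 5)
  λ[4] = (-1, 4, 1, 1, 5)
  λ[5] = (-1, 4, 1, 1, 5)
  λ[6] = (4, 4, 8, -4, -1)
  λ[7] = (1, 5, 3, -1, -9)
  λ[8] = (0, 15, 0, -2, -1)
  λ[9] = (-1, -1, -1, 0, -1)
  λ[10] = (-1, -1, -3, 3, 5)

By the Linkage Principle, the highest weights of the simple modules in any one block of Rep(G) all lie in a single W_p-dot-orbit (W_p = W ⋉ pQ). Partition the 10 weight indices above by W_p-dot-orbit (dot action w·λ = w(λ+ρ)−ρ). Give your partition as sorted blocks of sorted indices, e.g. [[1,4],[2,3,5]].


D_5 Cartan matrix, 5 simple roots permuted; ρ=(1,1,1,1,1).

Each λ_j+ρ reduced to Ā_17; 5-tuples below use C's row order:

    λ_1+ρ ↦ (2, 1, 6, 3, 0)
    λ_2+ρ ↦ (2, 1, 6, 3, 0)
    λ_3+ρ ↦ (0, 0, 2, 2, 6)
    λ_4+ρ ↦ (0, 0, 2, 2, 6)
    λ_5+ρ ↦ (0, 0, 2, 2, 6)
    λ_6+ρ ↦ (2, 1, 6, 3, 0)
    λ_7+ρ ↦ (0, 0, 2, 2, 6)
    λ_8+ρ ↦ (0, 0, 0, 1, 0)
    λ_9+ρ ↦ (0, 0, 0, 1, 0)
    λ_10+ρ ↦ (0, 0, 2, 2, 6)

These 10 weights hit 3 W_17-dot-orbits; sizes (3, 5, 2):

[[1, 2, 6], [3, 4, 5, 7, 10], [8, 9]]


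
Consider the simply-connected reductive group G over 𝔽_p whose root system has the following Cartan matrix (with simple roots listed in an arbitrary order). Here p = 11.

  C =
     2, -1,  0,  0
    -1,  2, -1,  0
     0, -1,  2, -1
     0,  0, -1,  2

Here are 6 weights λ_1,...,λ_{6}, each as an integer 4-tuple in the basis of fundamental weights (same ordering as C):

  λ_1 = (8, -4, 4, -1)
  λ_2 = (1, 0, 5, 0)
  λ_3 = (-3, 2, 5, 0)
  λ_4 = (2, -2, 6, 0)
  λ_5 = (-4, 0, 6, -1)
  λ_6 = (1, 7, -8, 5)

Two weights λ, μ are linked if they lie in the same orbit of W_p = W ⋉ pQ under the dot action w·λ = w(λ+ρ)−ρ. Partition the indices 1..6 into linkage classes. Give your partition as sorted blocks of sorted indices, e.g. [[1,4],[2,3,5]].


C ↔ A_4 under row/col permutation; |W(A_4)| = 120.

Each λ_j+ρ reduced to Ā_11; 4-tuples below use C's row order:

  [1] (6, 3, 2, 0);  [2] (2, 1, 6, 1);  [3] (2, 1, 6, 1);  [4] (2, 1, 6, 1);  [5] (1, 2, 5, 0);  [6] (2, 1, 6, 1)

Linkage partition of the 6 weights (3 classes, p=11):

[[1], [2, 3, 4, 6], [5]]


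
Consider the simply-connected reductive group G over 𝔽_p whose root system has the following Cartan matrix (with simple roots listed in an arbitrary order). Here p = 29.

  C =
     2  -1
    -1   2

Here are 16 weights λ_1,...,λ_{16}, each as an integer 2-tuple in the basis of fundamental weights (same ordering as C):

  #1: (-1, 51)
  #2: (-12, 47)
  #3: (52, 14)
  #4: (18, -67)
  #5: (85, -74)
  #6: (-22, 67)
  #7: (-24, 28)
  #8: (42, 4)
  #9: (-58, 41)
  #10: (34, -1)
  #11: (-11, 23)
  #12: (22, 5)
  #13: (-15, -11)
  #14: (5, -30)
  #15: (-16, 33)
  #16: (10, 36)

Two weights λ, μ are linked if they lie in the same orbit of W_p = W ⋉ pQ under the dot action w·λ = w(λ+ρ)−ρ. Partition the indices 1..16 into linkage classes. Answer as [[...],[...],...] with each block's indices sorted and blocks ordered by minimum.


Root system A_2: the 2×2 matrix C matches after relabeling.

λ_j+ρ reflected into Ā_29 (⟨·,θ^∨⟩≤29); 2-tuples as given:

    [1] (23, 6)
    [2] (8, 10)
    [3] (10, 14)
    [4] (8, 10)
    [5] (1, 13)
    [6] (8, 10)
    [7] (23, 6)
    [8] (10, 14)
    [9] (1, 13)
    [10] (23, 6)
    [11] (10, 14)
    [12] (23, 6)
    [13] (10, 14)
    [14] (23, 6)
    [15] (10, 14)
    [16] (8, 10)

These 16 weights hit 4 W_29-dot-orbits; sizes (5, 4, 5, 2):

[[1, 7, 10, 12, 14], [2, 4, 6, 16], [3, 8, 11, 13, 15], [5, 9]]


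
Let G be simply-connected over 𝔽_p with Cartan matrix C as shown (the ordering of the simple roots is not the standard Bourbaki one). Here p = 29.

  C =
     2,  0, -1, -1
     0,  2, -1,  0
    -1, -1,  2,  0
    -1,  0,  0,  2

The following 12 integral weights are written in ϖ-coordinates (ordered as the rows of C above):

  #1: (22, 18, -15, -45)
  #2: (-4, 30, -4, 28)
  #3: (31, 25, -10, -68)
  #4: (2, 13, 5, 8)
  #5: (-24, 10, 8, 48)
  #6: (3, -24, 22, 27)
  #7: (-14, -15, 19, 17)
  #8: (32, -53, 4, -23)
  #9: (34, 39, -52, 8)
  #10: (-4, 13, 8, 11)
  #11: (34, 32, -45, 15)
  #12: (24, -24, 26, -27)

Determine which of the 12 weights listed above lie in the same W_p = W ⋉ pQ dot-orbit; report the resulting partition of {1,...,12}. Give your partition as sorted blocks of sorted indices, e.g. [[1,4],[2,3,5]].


Cartan matrix: type A_4 (|W|=120); un-permuting the 4 rows.

Ā_29 reps of the 12 weights (A_4, coords as presented):

  1: (8, 1, 5, 6)
  2: (1, 0, 3, 2)
  3: (3, 11, 6, 6)
  4: (3, 11, 6, 6)
  5: (3, 11, 6, 6)
  6: (1, 0, 3, 2)
  7: (6, 7, 7, 5)
  8: (6, 7, 7, 5)
  9: (6, 7, 7, 5)
  10: (3, 11, 6, 6)
  11: (6, 7, 7, 5)
  12: (1, 0, 3, 2)

Partition of {1..12} into 4 W_29-dot-orbits:

[[1], [2, 6, 12], [3, 4, 5, 10], [7, 8, 9, 11]]


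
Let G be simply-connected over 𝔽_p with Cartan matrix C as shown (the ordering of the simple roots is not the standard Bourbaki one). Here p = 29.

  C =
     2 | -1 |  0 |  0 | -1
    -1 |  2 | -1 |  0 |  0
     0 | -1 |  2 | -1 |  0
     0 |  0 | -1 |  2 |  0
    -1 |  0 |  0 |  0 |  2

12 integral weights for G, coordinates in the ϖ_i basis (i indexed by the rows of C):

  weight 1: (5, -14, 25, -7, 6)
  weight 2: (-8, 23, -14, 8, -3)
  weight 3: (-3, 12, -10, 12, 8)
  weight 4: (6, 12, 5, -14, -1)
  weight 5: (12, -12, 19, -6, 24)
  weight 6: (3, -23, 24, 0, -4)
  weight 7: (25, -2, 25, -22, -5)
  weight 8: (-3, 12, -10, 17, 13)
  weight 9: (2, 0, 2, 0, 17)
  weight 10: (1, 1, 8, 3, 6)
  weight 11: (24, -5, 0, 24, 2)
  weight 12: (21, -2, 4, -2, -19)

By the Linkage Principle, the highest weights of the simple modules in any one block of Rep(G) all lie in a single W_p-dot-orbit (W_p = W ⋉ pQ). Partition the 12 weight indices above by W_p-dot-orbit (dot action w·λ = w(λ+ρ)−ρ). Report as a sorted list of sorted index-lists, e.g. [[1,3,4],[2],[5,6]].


Root system A_5: the 5×5 matrix C matches after relabeling.

Alcove-folded reps (p=29, 12 weights, presented ϖ-order):

    λ_1 → (7, 6, 7, 6, 0)
    λ_2 → (2, 2, 9, 4, 7)
    λ_3 → (2, 2, 9, 4, 7)
    λ_4 → (7, 6, 7, 6, 0)
    λ_5 → (2, 2, 9, 4, 7)
    λ_6 → (3, 1, 3, 1, 18)
    λ_7 → (3, 1, 3, 1, 18)
    λ_8 → (2, 2, 9, 4, 7)
    λ_9 → (3, 1, 3, 1, 18)
    λ_10 → (2, 2, 9, 4, 7)
    λ_11 → (3, 1, 3, 1, 18)
    λ_12 → (3, 1, 3, 1, 18)

Grouping the 12 weights by Ā_29-representative: 3 linkage classes.

[[1, 4], [2, 3, 5, 8, 10], [6, 7, 9, 11, 12]]


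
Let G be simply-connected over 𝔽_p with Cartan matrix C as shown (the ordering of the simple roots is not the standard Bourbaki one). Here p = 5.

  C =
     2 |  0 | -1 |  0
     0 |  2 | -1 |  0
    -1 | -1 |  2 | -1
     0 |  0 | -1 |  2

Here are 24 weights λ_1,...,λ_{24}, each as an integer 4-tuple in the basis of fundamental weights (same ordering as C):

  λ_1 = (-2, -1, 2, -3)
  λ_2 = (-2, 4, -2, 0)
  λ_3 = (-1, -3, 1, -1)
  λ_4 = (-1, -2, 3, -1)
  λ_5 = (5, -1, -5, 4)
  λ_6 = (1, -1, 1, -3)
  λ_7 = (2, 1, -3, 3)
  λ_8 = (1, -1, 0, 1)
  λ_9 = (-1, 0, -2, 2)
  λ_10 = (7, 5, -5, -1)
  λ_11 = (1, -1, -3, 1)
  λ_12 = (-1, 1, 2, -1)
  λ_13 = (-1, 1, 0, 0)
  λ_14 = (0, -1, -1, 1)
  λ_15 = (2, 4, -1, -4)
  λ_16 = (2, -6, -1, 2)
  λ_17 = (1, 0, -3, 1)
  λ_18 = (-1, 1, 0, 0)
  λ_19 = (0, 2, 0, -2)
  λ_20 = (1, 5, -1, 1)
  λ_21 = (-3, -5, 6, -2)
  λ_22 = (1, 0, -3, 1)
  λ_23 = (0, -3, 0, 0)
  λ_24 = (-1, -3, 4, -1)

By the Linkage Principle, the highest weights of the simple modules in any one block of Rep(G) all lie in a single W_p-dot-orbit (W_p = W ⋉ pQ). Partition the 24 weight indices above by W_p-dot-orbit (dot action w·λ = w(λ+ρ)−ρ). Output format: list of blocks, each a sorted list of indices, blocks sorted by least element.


D_4 Cartan matrix, 4 simple roots permuted; ρ=(1,1,1,1).

Folding the 24 weights λ_j+ρ into Ā_5 (reps in the given 4-coord order):

  1: (1, 0, 0, 2) · 2: (1, 3, 0, 1) · 3: (0, 2, 0, 0) · 4: (0, 1, 1, 0) · 5: (0, 2, 1, 1) · 6: (2, 0, 0, 2) · 7: (1, 0, 0, 2) · 8: (2, 0, 0, 2) · 9: (1, 0, 0, 2) · 10: (1, 3, 0, 1) · 11: (0, 2, 0, 0) · 12: (0, 2, 0, 0) · 13: (0, 2, 1, 1) · 14: (1, 0, 0, 2) · 15: (0, 2, 0, 0) · 16: (2, 0, 0, 2) · 17: (0, 1, 1, 0) · 18: (0, 2, 1, 1) · 19: (1, 3, 0, 1) · 20: (2, 0, 0, 2) · 21: (0, 2, 1, 1) · 22: (0, 1, 1, 0) · 23: (0, 1, 1, 0) · 24: (0, 2, 0, 0)

Linkage partition of the 24 weights (6 classes, p=5):

[[1, 7, 9, 14], [2, 10, 19], [3, 11, 12, 15, 24], [4, 17, 22, 23], [5, 13, 18, 21], [6, 8, 16, 20]]


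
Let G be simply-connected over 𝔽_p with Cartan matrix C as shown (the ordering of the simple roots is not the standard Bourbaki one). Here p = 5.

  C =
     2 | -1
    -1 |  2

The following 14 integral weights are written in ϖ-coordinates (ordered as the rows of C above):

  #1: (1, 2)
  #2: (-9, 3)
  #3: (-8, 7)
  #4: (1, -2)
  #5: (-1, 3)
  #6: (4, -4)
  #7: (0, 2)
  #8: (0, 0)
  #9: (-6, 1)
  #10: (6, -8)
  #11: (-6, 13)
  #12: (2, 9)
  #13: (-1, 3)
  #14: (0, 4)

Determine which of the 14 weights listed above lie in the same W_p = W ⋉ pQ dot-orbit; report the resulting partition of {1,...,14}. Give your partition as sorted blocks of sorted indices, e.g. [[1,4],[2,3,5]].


Type A_2, rank 2, |W|=6; reorder rows/cols to standard.

Ā_5 reps of the 14 weights (A_2, coords as presented):

    λ_1+ρ ↦ (2, 3)
    λ_2+ρ ↦ (1, 1)
    λ_3+ρ ↦ (2, 2)
    λ_4+ρ ↦ (1, 1)
    λ_5+ρ ↦ (0, 4)
    λ_6+ρ ↦ (2, 3)
    λ_7+ρ ↦ (1, 3)
    λ_8+ρ ↦ (1, 1)
    λ_9+ρ ↦ (2, 3)
    λ_10+ρ ↦ (2, 3)
    λ_11+ρ ↦ (0, 4)
    λ_12+ρ ↦ (2, 3)
    λ_13+ρ ↦ (0, 4)
    λ_14+ρ ↦ (0, 4)

The 14 indices split into 5 linkage classes (same alcove rep ⇔ same W_5-dot-orbit):

[[1, 6, 9, 10, 12], [2, 4, 8], [3], [5, 11, 13, 14], [7]]


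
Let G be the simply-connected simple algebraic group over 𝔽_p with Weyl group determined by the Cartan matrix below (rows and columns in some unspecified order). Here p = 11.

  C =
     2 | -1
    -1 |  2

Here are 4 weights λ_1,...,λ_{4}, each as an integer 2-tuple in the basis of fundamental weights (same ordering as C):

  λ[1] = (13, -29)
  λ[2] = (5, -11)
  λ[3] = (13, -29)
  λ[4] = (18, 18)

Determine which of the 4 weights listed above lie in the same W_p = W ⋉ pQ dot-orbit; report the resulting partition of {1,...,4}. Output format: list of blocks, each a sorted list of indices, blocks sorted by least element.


Cartan matrix: type A_2 (|W|=6); un-permuting the 2 rows.

Ā_11 reps of the 4 weights (A_2, coords as presented):

    λ_1 → (3, 3)
    λ_2 → (4, 6)
    λ_3 → (3, 3)
    λ_4 → (3, 3)

These 4 weights hit 2 W_11-dot-orbits; sizes (3, 1):

[[1, 3, 4], [2]]


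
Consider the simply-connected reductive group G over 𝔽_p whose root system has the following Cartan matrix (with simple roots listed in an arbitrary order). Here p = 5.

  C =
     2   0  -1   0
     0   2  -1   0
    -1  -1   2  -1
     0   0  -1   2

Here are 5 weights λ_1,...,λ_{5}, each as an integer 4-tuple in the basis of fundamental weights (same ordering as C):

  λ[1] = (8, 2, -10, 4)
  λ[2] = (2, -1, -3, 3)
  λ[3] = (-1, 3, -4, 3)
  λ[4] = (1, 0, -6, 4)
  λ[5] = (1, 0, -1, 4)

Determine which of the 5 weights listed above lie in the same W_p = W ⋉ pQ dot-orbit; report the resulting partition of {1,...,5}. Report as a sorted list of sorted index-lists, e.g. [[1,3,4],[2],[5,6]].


Cartan matrix: type D_4 (|W|=192); un-permuting the 4 rows.

W_5-reps of the 5 weights in Ā_5 (same 4-coord order as C):

  1: (3, 1, 0, 1)
  2: (1, 2, 0, 2)
  3: (3, 1, 0, 1)
  4: (1, 2, 0, 2)
  5: (1, 2, 0, 2)

Grouping the 5 weights by Ā_5-representative: 2 linkage classes.

[[1, 3], [2, 4, 5]]


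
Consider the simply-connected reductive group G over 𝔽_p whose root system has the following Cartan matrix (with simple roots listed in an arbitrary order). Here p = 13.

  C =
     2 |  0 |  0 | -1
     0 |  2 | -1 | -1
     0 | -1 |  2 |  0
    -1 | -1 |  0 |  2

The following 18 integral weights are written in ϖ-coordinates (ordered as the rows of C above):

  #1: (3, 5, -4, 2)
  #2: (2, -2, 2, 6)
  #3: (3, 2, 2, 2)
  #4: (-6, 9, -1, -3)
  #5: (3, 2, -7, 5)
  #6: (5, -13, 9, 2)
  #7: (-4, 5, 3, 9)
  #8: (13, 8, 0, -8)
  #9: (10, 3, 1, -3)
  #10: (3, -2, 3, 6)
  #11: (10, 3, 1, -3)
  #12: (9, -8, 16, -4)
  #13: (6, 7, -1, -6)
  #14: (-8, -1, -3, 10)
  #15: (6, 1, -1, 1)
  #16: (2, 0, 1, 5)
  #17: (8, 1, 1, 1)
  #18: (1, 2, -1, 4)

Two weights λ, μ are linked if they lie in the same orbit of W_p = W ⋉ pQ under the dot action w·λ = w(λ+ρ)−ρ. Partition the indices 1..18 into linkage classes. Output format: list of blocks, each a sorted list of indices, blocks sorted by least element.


A_4 Cartan matrix, 4 simple roots permuted; ρ=(1,1,1,1).

W_13-reps of the 18 weights in Ā_13 (same 4-coord order as C):

  1: (4, 3, 3, 3);  2: (3, 1, 2, 6);  3: (4, 3, 3, 3);  4: (2, 3, 0, 5);  5: (4, 3, 3, 3);  6: (3, 1, 2, 6);  7: (4, 3, 3, 3);  8: (3, 1, 2, 6);  9: (7, 2, 0, 2);  10: (3, 1, 2, 6);  11: (7, 2, 0, 2);  12: (4, 3, 3, 3);  13: (2, 3, 0, 5);  14: (7, 2, 0, 2);  15: (7, 2, 0, 2);  16: (3, 1, 2, 6);  17: (7, 2, 0, 2);  18: (2, 3, 0, 5)

The 18 indices split into 4 linkage classes (same alcove rep ⇔ same W_13-dot-orbit):

[[1, 3, 5, 7, 12], [2, 6, 8, 10, 16], [4, 13, 18], [9, 11, 14, 15, 17]]


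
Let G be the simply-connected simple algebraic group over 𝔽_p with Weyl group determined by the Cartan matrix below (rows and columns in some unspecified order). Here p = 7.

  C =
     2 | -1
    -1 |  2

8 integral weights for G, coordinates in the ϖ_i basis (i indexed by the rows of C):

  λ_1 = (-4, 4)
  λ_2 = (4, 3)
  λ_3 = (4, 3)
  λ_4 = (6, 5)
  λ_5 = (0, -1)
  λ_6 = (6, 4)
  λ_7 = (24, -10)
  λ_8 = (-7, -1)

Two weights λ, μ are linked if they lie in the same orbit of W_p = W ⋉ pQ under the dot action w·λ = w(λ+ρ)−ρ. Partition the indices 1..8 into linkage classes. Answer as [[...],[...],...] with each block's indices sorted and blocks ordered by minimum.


A_2 Cartan matrix, 2 simple roots permuted; ρ=(1,1).

Alcove-folded reps (p=7, 8 weights, presented ϖ-order):

  1: (3, 2) · 2: (3, 2) · 3: (3, 2) · 4: (1, 0) · 5: (1, 0) · 6: (2, 0) · 7: (3, 2) · 8: (0, 6)

4 distinct reps among the 8 weights ⇒ 4 W_7-linkage classes:

[[1, 2, 3, 7], [4, 5], [6], [8]]


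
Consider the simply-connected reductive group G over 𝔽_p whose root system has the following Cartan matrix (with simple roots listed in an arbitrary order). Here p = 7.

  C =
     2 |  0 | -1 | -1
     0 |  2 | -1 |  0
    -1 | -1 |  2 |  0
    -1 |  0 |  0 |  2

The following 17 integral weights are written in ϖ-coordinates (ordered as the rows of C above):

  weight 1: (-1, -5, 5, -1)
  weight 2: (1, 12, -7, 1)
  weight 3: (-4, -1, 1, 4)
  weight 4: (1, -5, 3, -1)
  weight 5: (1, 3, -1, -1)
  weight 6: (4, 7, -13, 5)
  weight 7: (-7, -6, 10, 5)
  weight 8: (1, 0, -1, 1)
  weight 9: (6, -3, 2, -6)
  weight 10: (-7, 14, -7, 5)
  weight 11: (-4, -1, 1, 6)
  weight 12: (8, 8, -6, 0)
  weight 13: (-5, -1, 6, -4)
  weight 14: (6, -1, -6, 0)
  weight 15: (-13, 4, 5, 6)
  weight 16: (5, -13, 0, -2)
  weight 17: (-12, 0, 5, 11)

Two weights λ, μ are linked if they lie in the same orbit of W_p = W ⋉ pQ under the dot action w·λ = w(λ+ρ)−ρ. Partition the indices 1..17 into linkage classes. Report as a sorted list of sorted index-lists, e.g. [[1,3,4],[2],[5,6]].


Dynkin diagram of C (from the 6 off-diagonal −1 entries): A_4.

W_7-reps of the 17 weights in Ā_7 (same 4-coord order as C):

  λ_1+ρ ↦ (0, 4, 2, 0) · λ_2+ρ ↦ (2, 1, 0, 2) · λ_3+ρ ↦ (2, 1, 0, 2) · λ_4+ρ ↦ (2, 4, 0, 0) · λ_5+ρ ↦ (2, 4, 0, 0) · λ_6+ρ ↦ (2, 1, 0, 4) · λ_7+ρ ↦ (2, 1, 0, 4) · λ_8+ρ ↦ (2, 1, 0, 2) · λ_9+ρ ↦ (2, 1, 0, 2) · λ_10+ρ ↦ (1, 4, 1, 0) · λ_11+ρ ↦ (2, 1, 0, 4) · λ_12+ρ ↦ (2, 1, 0, 2) · λ_13+ρ ↦ (3, 0, 0, 4) · λ_14+ρ ↦ (2, 4, 0, 0) · λ_15+ρ ↦ (1, 4, 1, 0) · λ_16+ρ ↦ (1, 4, 1, 0) · λ_17+ρ ↦ (2, 1, 0, 4)

Linkage partition of the 17 weights (6 classes, p=7):

[[1], [2, 3, 8, 9, 12], [4, 5, 14], [6, 7, 11, 17], [10, 15, 16], [13]]


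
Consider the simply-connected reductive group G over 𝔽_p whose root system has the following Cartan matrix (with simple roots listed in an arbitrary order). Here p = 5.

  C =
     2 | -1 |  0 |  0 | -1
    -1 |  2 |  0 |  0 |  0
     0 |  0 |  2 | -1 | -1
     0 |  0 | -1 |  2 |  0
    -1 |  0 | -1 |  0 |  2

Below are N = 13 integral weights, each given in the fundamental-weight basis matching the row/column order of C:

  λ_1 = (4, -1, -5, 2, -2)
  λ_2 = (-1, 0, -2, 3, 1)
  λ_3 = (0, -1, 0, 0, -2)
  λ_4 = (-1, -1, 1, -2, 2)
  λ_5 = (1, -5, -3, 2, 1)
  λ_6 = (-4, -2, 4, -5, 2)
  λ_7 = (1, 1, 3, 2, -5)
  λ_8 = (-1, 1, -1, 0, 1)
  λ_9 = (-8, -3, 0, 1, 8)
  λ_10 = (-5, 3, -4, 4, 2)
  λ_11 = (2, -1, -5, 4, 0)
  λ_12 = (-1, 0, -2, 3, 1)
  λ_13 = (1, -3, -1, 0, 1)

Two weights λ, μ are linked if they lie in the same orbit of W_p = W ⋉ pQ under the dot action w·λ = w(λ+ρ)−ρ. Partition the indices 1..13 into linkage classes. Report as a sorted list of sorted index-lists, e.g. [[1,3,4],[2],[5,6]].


Dynkin diagram of C (from the 8 off-diagonal −1 entries): A_5.

Ā_5 reps of the 13 weights (A_5, coords as presented):

    λ_1+ρ ↦ (0, 0, 1, 1, 3)
    λ_2+ρ ↦ (0, 0, 1, 2, 1)
    λ_3+ρ ↦ (0, 0, 0, 1, 1)
    λ_4+ρ ↦ (0, 0, 1, 1, 3)
    λ_5+ρ ↦ (0, 2, 0, 1, 2)
    λ_6+ρ ↦ (0, 0, 0, 1, 1)
    λ_7+ρ ↦ (0, 2, 0, 1, 2)
    λ_8+ρ ↦ (0, 2, 0, 1, 2)
    λ_9+ρ ↦ (0, 2, 0, 1, 2)
    λ_10+ρ ↦ (0, 0, 1, 1, 3)
    λ_11+ρ ↦ (0, 0, 1, 1, 3)
    λ_12+ρ ↦ (0, 0, 1, 2, 1)
    λ_13+ρ ↦ (0, 2, 0, 1, 2)

4 distinct reps among the 13 weights ⇒ 4 W_5-linkage classes:

[[1, 4, 10, 11], [2, 12], [3, 6], [5, 7, 8, 9, 13]]


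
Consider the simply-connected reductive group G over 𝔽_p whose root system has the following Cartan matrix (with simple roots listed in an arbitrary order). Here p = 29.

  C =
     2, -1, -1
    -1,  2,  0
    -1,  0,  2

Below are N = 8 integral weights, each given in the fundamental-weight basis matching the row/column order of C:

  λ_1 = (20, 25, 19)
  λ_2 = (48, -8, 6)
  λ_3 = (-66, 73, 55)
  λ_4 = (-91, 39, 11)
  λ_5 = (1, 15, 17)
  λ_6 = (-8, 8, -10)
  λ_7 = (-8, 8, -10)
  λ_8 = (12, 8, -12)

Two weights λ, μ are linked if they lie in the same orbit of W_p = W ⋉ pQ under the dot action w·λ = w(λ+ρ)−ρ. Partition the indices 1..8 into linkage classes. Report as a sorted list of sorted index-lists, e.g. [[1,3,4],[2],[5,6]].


Root system A_3: the 3×3 matrix C matches after relabeling.

Alcove-folded reps (p=29, 8 weights, presented ϖ-order):

  [1] (9, 3, 9);  [2] (2, 7, 7);  [3] (2, 7, 7);  [4] (9, 3, 9);  [5] (2, 9, 11);  [6] (2, 7, 7);  [7] (2, 7, 7);  [8] (2, 9, 11)

Linkage partition of the 8 weights (3 classes, p=29):

[[1, 4], [2, 3, 6, 7], [5, 8]]
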